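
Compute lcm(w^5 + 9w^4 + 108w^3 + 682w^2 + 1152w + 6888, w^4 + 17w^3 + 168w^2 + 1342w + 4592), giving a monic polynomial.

w^6 + 17w^5 + 180w^4 + 1546w^3 + 6608w^2 + 16104w + 55104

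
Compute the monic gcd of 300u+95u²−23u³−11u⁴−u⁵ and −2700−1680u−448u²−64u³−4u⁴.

Euclidean algorithm in ℚ[u]:
  −u⁵−11u⁴−23u³+95u²+300u = ((1/4)u−5/4)(−4u⁴−64u³−448u²−1680u−2700) + (9u³−45u²−1125u−3375)
  −4u⁴−64u³−448u²−1680u−2700 = (−(4/9)u−28/3)(9u³−45u²−1125u−3375) + (−1368u²−13680u−34200)
  9u³−45u²−1125u−3375 = (−(1/152)u+15/152)(−1368u²−13680u−34200) + (0)
Last nonzero remainder: −1368u²−13680u−34200. Dividing through by −1368 gives the monic gcd u²+10u+25.

25+10u+u²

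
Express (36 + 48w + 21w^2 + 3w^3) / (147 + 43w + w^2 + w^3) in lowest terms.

(12 + 12w + 3w^2)/(49 − 2w + w^2)

Repeated division with remainder:
  3w^3 + 21w^2 + 48w + 36 = (3)(w^3 + w^2 + 43w + 147) + (18w^2 − 81w − 405)
  w^3 + w^2 + 43w + 147 = ((1/18)w + 11/36)(18w^2 − 81w − 405) + ((361/4)w + 1083/4)
  18w^2 − 81w − 405 = ((72/361)w − 540/361)((361/4)w + 1083/4) + (0)
Last nonzero remainder: (361/4)w + 1083/4. Dividing through by 361/4 gives the monic gcd w + 3.
Cancel w + 3 from numerator and denominator to get the reduced form.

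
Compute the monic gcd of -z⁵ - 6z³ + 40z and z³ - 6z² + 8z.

Repeated division with remainder:
  -z⁵ - 6z³ + 40z = (-z² - 6z - 34)(z³ - 6z² + 8z) + (-156z² + 312z)
  z³ - 6z² + 8z = (-(1/156)z + 1/39)(-156z² + 312z) + (0)
Last nonzero remainder: -156z² + 312z. Dividing through by -156 gives the monic gcd z² - 2z.

z² - 2z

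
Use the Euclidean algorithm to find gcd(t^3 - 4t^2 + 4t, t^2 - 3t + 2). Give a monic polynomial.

t - 2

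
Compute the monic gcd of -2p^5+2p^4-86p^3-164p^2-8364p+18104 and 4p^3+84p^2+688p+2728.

By polynomial division,
  -2p^5+2p^4-86p^3-164p^2-8364p+18104 = (-(1/2)p^2+11p-333/2)(4p^3+84p^2+688p+2728) + (7618p^2+76180p+472316)
  4p^3+84p^2+688p+2728 = ((2/3809)p+22/3809)(7618p^2+76180p+472316) + (0)
Last nonzero remainder: 7618p^2+76180p+472316. Dividing through by 7618 gives the monic gcd p^2+10p+62.

p^2+10p+62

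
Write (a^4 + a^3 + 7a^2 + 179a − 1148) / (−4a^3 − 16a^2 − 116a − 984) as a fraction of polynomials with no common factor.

Euclidean algorithm in ℚ[a]:
  a^4 + a^3 + 7a^2 + 179a − 1148 = (−(1/4)a + 3/4)(−4a^3 − 16a^2 − 116a − 984) + (−10a^2 + 20a − 410)
  −4a^3 − 16a^2 − 116a − 984 = ((2/5)a + 12/5)(−10a^2 + 20a − 410) + (0)
Last nonzero remainder: −10a^2 + 20a − 410. Dividing through by −10 gives the monic gcd a^2 − 2a + 41.
Cancel a^2 − 2a + 41 from numerator and denominator to get the reduced form.

(−a^2 − 3a + 28)/(4a + 24)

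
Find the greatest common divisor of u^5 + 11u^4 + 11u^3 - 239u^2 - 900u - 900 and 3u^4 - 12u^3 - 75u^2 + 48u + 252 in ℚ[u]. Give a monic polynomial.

Apply the Euclidean algorithm:
  u^5 + 11u^4 + 11u^3 - 239u^2 - 900u - 900 = ((1/3)u + 5)(3u^4 - 12u^3 - 75u^2 + 48u + 252) + (96u^3 + 120u^2 - 1224u - 2160)
  3u^4 - 12u^3 - 75u^2 + 48u + 252 = ((1/32)u - 21/128)(96u^3 + 120u^2 - 1224u - 2160) + (-(273/16)u^2 - (1365/16)u - 819/8)
  96u^3 + 120u^2 - 1224u - 2160 = (-(512/91)u + 1920/91)(-(273/16)u^2 - (1365/16)u - 819/8) + (0)
Last nonzero remainder: -(273/16)u^2 - (1365/16)u - 819/8. Dividing through by -273/16 gives the monic gcd u^2 + 5u + 6.

u^2 + 5u + 6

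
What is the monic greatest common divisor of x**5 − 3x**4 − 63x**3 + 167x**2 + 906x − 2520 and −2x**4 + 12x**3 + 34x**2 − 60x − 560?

x**2 − 11x + 28

Apply the Euclidean algorithm:
  x**5 − 3x**4 − 63x**3 + 167x**2 + 906x − 2520 = (−(1/2)x − 3/2)(−2x**4 + 12x**3 + 34x**2 − 60x − 560) + (−28x**3 + 188x**2 + 536x − 3360)
  −2x**4 + 12x**3 + 34x**2 − 60x − 560 = ((1/14)x + 5/98)(−28x**3 + 188x**2 + 536x − 3360) + (−(680/49)x**2 + (7480/49)x − 2720/7)
  −28x**3 + 188x**2 + 536x − 3360 = ((343/170)x + 147/17)(−(680/49)x**2 + (7480/49)x − 2720/7) + (0)
Last nonzero remainder: −(680/49)x**2 + (7480/49)x − 2720/7. Dividing through by −680/49 gives the monic gcd x**2 − 11x + 28.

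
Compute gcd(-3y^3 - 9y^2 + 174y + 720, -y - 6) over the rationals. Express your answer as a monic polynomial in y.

Apply the Euclidean algorithm:
  -3y^3 - 9y^2 + 174y + 720 = (3y^2 - 9y - 120)(-y - 6) + (0)
Last nonzero remainder: -y - 6. Dividing through by -1 gives the monic gcd y + 6.

y + 6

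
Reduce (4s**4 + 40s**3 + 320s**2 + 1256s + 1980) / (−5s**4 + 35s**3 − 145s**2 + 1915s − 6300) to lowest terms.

(−4s**2 − 24s − 44)/(5s**2 − 55s + 140)

Repeated division with remainder:
  4s**4 + 40s**3 + 320s**2 + 1256s + 1980 = (−4/5)(−5s**4 + 35s**3 − 145s**2 + 1915s − 6300) + (68s**3 + 204s**2 + 2788s − 3060)
  −5s**4 + 35s**3 − 145s**2 + 1915s − 6300 = (−(5/68)s + 25/34)(68s**3 + 204s**2 + 2788s − 3060) + (−90s**2 − 360s − 4050)
  68s**3 + 204s**2 + 2788s − 3060 = (−(34/45)s + 34/45)(−90s**2 − 360s − 4050) + (0)
Last nonzero remainder: −90s**2 − 360s − 4050. Dividing through by −90 gives the monic gcd s**2 + 4s + 45.
Cancel s**2 + 4s + 45 from numerator and denominator to get the reduced form.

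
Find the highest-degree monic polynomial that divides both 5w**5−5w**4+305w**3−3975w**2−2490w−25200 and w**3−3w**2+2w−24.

Apply the Euclidean algorithm:
  5w**5−5w**4+305w**3−3975w**2−2490w−25200 = (5w**2+10w+325)(w**3−3w**2+2w−24) + (−2900w**2−2900w−17400)
  w**3−3w**2+2w−24 = (−(1/2900)w+1/725)(−2900w**2−2900w−17400) + (0)
Last nonzero remainder: −2900w**2−2900w−17400. Dividing through by −2900 gives the monic gcd w**2+w+6.

w**2+w+6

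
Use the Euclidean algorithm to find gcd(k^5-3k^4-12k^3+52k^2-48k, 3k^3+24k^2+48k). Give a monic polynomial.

Repeated division with remainder:
  k^5-3k^4-12k^3+52k^2-48k = ((1/3)k^2-(11/3)k+20)(3k^3+24k^2+48k) + (-252k^2-1008k)
  3k^3+24k^2+48k = (-(1/84)k-1/21)(-252k^2-1008k) + (0)
Last nonzero remainder: -252k^2-1008k. Dividing through by -252 gives the monic gcd k^2+4k.

k^2+4k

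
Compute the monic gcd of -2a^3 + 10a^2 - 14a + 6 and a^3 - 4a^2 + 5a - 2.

Repeated division with remainder:
  -2a^3 + 10a^2 - 14a + 6 = (-2)(a^3 - 4a^2 + 5a - 2) + (2a^2 - 4a + 2)
  a^3 - 4a^2 + 5a - 2 = ((1/2)a - 1)(2a^2 - 4a + 2) + (0)
Last nonzero remainder: 2a^2 - 4a + 2. Dividing through by 2 gives the monic gcd a^2 - 2a + 1.

a^2 - 2a + 1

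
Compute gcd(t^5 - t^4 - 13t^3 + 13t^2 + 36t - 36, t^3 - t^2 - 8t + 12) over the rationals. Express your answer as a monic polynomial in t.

By polynomial division,
  t^5 - t^4 - 13t^3 + 13t^2 + 36t - 36 = (t^2 - 5)(t^3 - t^2 - 8t + 12) + (-4t^2 - 4t + 24)
  t^3 - t^2 - 8t + 12 = (-(1/4)t + 1/2)(-4t^2 - 4t + 24) + (0)
Last nonzero remainder: -4t^2 - 4t + 24. Dividing through by -4 gives the monic gcd t^2 + t - 6.

t^2 + t - 6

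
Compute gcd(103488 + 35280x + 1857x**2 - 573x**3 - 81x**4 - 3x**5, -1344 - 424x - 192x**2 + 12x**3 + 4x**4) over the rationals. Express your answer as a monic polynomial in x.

-56 + x + x**2

By polynomial division,
  -3x**5 - 81x**4 - 573x**3 + 1857x**2 + 35280x + 103488 = (-(3/4)x - 18)(4x**4 + 12x**3 - 192x**2 - 424x - 1344) + (-501x**3 - 1917x**2 + 26640x + 79296)
  4x**4 + 12x**3 - 192x**2 - 424x - 1344 = (-(4/501)x + 184/27889)(-501x**3 - 1917x**2 + 26640x + 79296) + ((929880/27889)x**2 + (929880/27889)x - 52073280/27889)
  -501x**3 - 1917x**2 + 26640x + 79296 = (-(4657463/309960)x - 1645451/38745)((929880/27889)x**2 + (929880/27889)x - 52073280/27889) + (0)
Last nonzero remainder: (929880/27889)x**2 + (929880/27889)x - 52073280/27889. Dividing through by 929880/27889 gives the monic gcd x**2 + x - 56.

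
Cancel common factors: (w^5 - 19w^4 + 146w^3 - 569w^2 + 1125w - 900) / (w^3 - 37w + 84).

(w^3 - 12w^2 + 50w - 75)/(w + 7)

Apply the Euclidean algorithm:
  w^5 - 19w^4 + 146w^3 - 569w^2 + 1125w - 900 = (w^2 - 19w + 183)(w^3 - 37w + 84) + (-1356w^2 + 9492w - 16272)
  w^3 - 37w + 84 = (-(1/1356)w - 7/1356)(-1356w^2 + 9492w - 16272) + (0)
Last nonzero remainder: -1356w^2 + 9492w - 16272. Dividing through by -1356 gives the monic gcd w^2 - 7w + 12.
Cancel w^2 - 7w + 12 from numerator and denominator to get the reduced form.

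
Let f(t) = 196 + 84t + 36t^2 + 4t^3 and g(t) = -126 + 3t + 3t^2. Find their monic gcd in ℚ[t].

7 + t

Apply the Euclidean algorithm:
  4t^3 + 36t^2 + 84t + 196 = ((4/3)t + 32/3)(3t^2 + 3t - 126) + (220t + 1540)
  3t^2 + 3t - 126 = ((3/220)t - 9/110)(220t + 1540) + (0)
Last nonzero remainder: 220t + 1540. Dividing through by 220 gives the monic gcd t + 7.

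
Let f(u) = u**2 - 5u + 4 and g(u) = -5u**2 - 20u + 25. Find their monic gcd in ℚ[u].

u - 1

Apply the Euclidean algorithm:
  u**2 - 5u + 4 = (-1/5)(-5u**2 - 20u + 25) + (-9u + 9)
  -5u**2 - 20u + 25 = ((5/9)u + 25/9)(-9u + 9) + (0)
Last nonzero remainder: -9u + 9. Dividing through by -9 gives the monic gcd u - 1.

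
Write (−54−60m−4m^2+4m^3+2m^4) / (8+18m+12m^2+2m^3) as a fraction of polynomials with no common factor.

(−27−3m+m^2+m^3)/(4+5m+m^2)

By polynomial division,
  2m^4+4m^3−4m^2−60m−54 = (m−4)(2m^3+12m^2+18m+8) + (26m^2+4m−22)
  2m^3+12m^2+18m+8 = ((1/13)m+76/169)(26m^2+4m−22) + ((3024/169)m+3024/169)
  26m^2+4m−22 = ((2197/1512)m−1859/1512)((3024/169)m+3024/169) + (0)
Last nonzero remainder: (3024/169)m+3024/169. Dividing through by 3024/169 gives the monic gcd m+1.
Cancel m+1 from numerator and denominator to get the reduced form.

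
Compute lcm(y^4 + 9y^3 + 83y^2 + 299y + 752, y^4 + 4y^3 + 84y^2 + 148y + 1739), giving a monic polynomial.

Euclidean algorithm in ℚ[y]:
  y^4 + 9y^3 + 83y^2 + 299y + 752 = (y^4 + 4y^3 + 84y^2 + 148y + 1739) + (5y^3 - y^2 + 151y - 987)
  y^4 + 4y^3 + 84y^2 + 148y + 1739 = ((1/5)y + 21/25)(5y^3 - y^2 + 151y - 987) + ((1366/25)y^2 + (5464/25)y + 64202/25)
  5y^3 - y^2 + 151y - 987 = ((125/1366)y - 525/1366)((1366/25)y^2 + (5464/25)y + 64202/25) + (0)
Last nonzero remainder: (1366/25)y^2 + (5464/25)y + 64202/25. Dividing through by 1366/25 gives the monic gcd y^2 + 4y + 47.
Then lcm(f, g) = f·g / gcd(f, g); expanding and making the result monic gives the answer.

y^6 + 9y^5 + 120y^4 + 632y^3 + 3823y^2 + 11063y + 27824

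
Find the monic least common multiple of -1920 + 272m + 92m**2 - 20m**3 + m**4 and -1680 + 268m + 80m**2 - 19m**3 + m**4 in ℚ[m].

13440 - 3824m - 372m**2 + 232m**3 - 27m**4 + m**5

By polynomial division,
  m**4 - 20m**3 + 92m**2 + 272m - 1920 = (m**4 - 19m**3 + 80m**2 + 268m - 1680) + (-m**3 + 12m**2 + 4m - 240)
  m**4 - 19m**3 + 80m**2 + 268m - 1680 = (-m + 7)(-m**3 + 12m**2 + 4m - 240) + (0)
Last nonzero remainder: -m**3 + 12m**2 + 4m - 240. Dividing through by -1 gives the monic gcd m**3 - 12m**2 - 4m + 240.
Then lcm(f, g) = f·g / gcd(f, g); expanding and making the result monic gives the answer.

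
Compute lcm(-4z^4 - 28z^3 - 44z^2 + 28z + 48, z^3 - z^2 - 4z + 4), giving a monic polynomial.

Repeated division with remainder:
  -4z^4 - 28z^3 - 44z^2 + 28z + 48 = (-4z - 32)(z^3 - z^2 - 4z + 4) + (-92z^2 - 84z + 176)
  z^3 - z^2 - 4z + 4 = (-(1/92)z + 11/529)(-92z^2 - 84z + 176) + (-(180/529)z + 180/529)
  -92z^2 - 84z + 176 = ((12167/45)z + 23276/45)(-(180/529)z + 180/529) + (0)
Last nonzero remainder: -(180/529)z + 180/529. Dividing through by -180/529 gives the monic gcd z - 1.
Then lcm(f, g) = f·g / gcd(f, g); expanding and making the result monic gives the answer.

z^6 + 7z^5 + 7z^4 - 35z^3 - 56z^2 + 28z + 48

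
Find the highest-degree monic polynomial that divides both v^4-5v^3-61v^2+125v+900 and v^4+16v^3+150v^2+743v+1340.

Repeated division with remainder:
  v^4-5v^3-61v^2+125v+900 = (v^4+16v^3+150v^2+743v+1340) + (-21v^3-211v^2-618v-440)
  v^4+16v^3+150v^2+743v+1340 = (-(1/21)v-125/441)(-21v^3-211v^2-618v-440) + ((26797/441)v^2+(26797/49)v+535940/441)
  -21v^3-211v^2-618v-440 = (-(9261/26797)v-9702/26797)((26797/441)v^2+(26797/49)v+535940/441) + (0)
Last nonzero remainder: (26797/441)v^2+(26797/49)v+535940/441. Dividing through by 26797/441 gives the monic gcd v^2+9v+20.

v^2+9v+20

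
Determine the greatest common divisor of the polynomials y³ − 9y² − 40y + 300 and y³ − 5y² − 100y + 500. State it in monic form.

y² − 15y + 50

Apply the Euclidean algorithm:
  y³ − 9y² − 40y + 300 = (y³ − 5y² − 100y + 500) + (−4y² + 60y − 200)
  y³ − 5y² − 100y + 500 = (−(1/4)y − 5/2)(−4y² + 60y − 200) + (0)
Last nonzero remainder: −4y² + 60y − 200. Dividing through by −4 gives the monic gcd y² − 15y + 50.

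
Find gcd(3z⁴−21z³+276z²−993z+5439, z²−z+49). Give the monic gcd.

z²−z+49

Apply the Euclidean algorithm:
  3z⁴−21z³+276z²−993z+5439 = (3z²−18z+111)(z²−z+49) + (0)
The last nonzero remainder z²−z+49 is already monic.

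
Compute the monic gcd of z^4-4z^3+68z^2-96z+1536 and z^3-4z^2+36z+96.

Apply the Euclidean algorithm:
  z^4-4z^3+68z^2-96z+1536 = (z)(z^3-4z^2+36z+96) + (32z^2-192z+1536)
  z^3-4z^2+36z+96 = ((1/32)z+1/16)(32z^2-192z+1536) + (0)
Last nonzero remainder: 32z^2-192z+1536. Dividing through by 32 gives the monic gcd z^2-6z+48.

z^2-6z+48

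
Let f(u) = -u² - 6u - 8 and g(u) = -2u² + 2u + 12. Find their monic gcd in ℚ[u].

Apply the Euclidean algorithm:
  -u² - 6u - 8 = (1/2)(-2u² + 2u + 12) + (-7u - 14)
  -2u² + 2u + 12 = ((2/7)u - 6/7)(-7u - 14) + (0)
Last nonzero remainder: -7u - 14. Dividing through by -7 gives the monic gcd u + 2.

u + 2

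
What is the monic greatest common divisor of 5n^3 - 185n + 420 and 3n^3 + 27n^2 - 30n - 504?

Euclidean algorithm in ℚ[n]:
  5n^3 - 185n + 420 = (5/3)(3n^3 + 27n^2 - 30n - 504) + (-45n^2 - 135n + 1260)
  3n^3 + 27n^2 - 30n - 504 = (-(1/15)n - 2/5)(-45n^2 - 135n + 1260) + (0)
Last nonzero remainder: -45n^2 - 135n + 1260. Dividing through by -45 gives the monic gcd n^2 + 3n - 28.

n^2 + 3n - 28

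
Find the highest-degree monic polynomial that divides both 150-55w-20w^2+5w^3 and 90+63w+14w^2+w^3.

3+w

Repeated division with remainder:
  5w^3-20w^2-55w+150 = (5)(w^3+14w^2+63w+90) + (-90w^2-370w-300)
  w^3+14w^2+63w+90 = (-(1/90)w-89/810)(-90w^2-370w-300) + ((1540/81)w+1540/27)
  -90w^2-370w-300 = (-(729/154)w-405/77)((1540/81)w+1540/27) + (0)
Last nonzero remainder: (1540/81)w+1540/27. Dividing through by 1540/81 gives the monic gcd w+3.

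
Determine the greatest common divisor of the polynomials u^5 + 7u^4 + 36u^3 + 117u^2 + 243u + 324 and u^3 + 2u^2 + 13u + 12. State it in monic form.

Euclidean algorithm in ℚ[u]:
  u^5 + 7u^4 + 36u^3 + 117u^2 + 243u + 324 = (u^2 + 5u + 13)(u^3 + 2u^2 + 13u + 12) + (14u^2 + 14u + 168)
  u^3 + 2u^2 + 13u + 12 = ((1/14)u + 1/14)(14u^2 + 14u + 168) + (0)
Last nonzero remainder: 14u^2 + 14u + 168. Dividing through by 14 gives the monic gcd u^2 + u + 12.

u^2 + u + 12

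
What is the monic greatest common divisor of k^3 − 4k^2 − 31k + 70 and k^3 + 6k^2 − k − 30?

By polynomial division,
  k^3 − 4k^2 − 31k + 70 = (k^3 + 6k^2 − k − 30) + (−10k^2 − 30k + 100)
  k^3 + 6k^2 − k − 30 = (−(1/10)k − 3/10)(−10k^2 − 30k + 100) + (0)
Last nonzero remainder: −10k^2 − 30k + 100. Dividing through by −10 gives the monic gcd k^2 + 3k − 10.

k^2 + 3k − 10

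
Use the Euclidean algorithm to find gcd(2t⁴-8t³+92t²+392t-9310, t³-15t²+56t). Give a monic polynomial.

t-7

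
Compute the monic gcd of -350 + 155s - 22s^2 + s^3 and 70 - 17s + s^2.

By polynomial division,
  s^3 - 22s^2 + 155s - 350 = (s - 5)(s^2 - 17s + 70) + (0)
The last nonzero remainder s^2 - 17s + 70 is already monic.

70 - 17s + s^2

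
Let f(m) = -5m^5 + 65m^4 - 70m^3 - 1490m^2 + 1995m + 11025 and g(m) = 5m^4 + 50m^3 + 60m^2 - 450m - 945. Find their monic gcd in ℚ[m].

m^2 + 6m + 9

By polynomial division,
  -5m^5 + 65m^4 - 70m^3 - 1490m^2 + 1995m + 11025 = (-m + 23)(5m^4 + 50m^3 + 60m^2 - 450m - 945) + (-1160m^3 - 3320m^2 + 11400m + 32760)
  5m^4 + 50m^3 + 60m^2 - 450m - 945 = (-(1/232)m - 207/6728)(-1160m^3 - 3320m^2 + 11400m + 32760) + ((5880/841)m^2 + (35280/841)m + 52920/841)
  -1160m^3 - 3320m^2 + 11400m + 32760 = (-(24389/147)m + 10933/21)((5880/841)m^2 + (35280/841)m + 52920/841) + (0)
Last nonzero remainder: (5880/841)m^2 + (35280/841)m + 52920/841. Dividing through by 5880/841 gives the monic gcd m^2 + 6m + 9.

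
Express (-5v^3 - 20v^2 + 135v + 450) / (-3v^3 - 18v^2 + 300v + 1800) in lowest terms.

(5v^2 - 10v - 75)/(3v^2 - 300)

Euclidean algorithm in ℚ[v]:
  -5v^3 - 20v^2 + 135v + 450 = (5/3)(-3v^3 - 18v^2 + 300v + 1800) + (10v^2 - 365v - 2550)
  -3v^3 - 18v^2 + 300v + 1800 = (-(3/10)v - 51/4)(10v^2 - 365v - 2550) + (-(20475/4)v - 61425/2)
  10v^2 - 365v - 2550 = (-(8/4095)v + 68/819)(-(20475/4)v - 61425/2) + (0)
Last nonzero remainder: -(20475/4)v - 61425/2. Dividing through by -20475/4 gives the monic gcd v + 6.
Cancel v + 6 from numerator and denominator to get the reduced form.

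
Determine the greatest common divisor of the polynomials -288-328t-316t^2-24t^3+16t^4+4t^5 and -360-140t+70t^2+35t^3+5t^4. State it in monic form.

Euclidean algorithm in ℚ[t]:
  4t^5+16t^4-24t^3-316t^2-328t-288 = ((4/5)t-12/5)(5t^4+35t^3+70t^2-140t-360) + (4t^3-36t^2-376t-1152)
  5t^4+35t^3+70t^2-140t-360 = ((5/4)t+20)(4t^3-36t^2-376t-1152) + (1260t^2+8820t+22680)
  4t^3-36t^2-376t-1152 = ((1/315)t-16/315)(1260t^2+8820t+22680) + (0)
Last nonzero remainder: 1260t^2+8820t+22680. Dividing through by 1260 gives the monic gcd t^2+7t+18.

18+7t+t^2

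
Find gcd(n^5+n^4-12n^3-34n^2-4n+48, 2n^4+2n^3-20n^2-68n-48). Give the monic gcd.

Apply the Euclidean algorithm:
  n^5+n^4-12n^3-34n^2-4n+48 = ((1/2)n)(2n^4+2n^3-20n^2-68n-48) + (-2n^3+20n+48)
  2n^4+2n^3-20n^2-68n-48 = (-n-1)(-2n^3+20n+48) + (0)
Last nonzero remainder: -2n^3+20n+48. Dividing through by -2 gives the monic gcd n^3-10n-24.

n^3-10n-24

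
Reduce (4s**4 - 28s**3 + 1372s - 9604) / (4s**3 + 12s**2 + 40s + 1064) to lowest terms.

Euclidean algorithm in ℚ[s]:
  4s**4 - 28s**3 + 1372s - 9604 = (s - 10)(4s**3 + 12s**2 + 40s + 1064) + (80s**2 + 708s + 1036)
  4s**3 + 12s**2 + 40s + 1064 = ((1/20)s - 117/400)(80s**2 + 708s + 1036) + ((19529/100)s + 136703/100)
  80s**2 + 708s + 1036 = ((8000/19529)s + 14800/19529)((19529/100)s + 136703/100) + (0)
Last nonzero remainder: (19529/100)s + 136703/100. Dividing through by 19529/100 gives the monic gcd s + 7.
Cancel s + 7 from numerator and denominator to get the reduced form.

(s**3 - 14s**2 + 98s - 343)/(s**2 - 4s + 38)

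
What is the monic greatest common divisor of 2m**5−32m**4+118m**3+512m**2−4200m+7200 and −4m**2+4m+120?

m**2−m−30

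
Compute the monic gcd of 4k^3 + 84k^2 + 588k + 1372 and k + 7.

Euclidean algorithm in ℚ[k]:
  4k^3 + 84k^2 + 588k + 1372 = (4k^2 + 56k + 196)(k + 7) + (0)
The last nonzero remainder k + 7 is already monic.

k + 7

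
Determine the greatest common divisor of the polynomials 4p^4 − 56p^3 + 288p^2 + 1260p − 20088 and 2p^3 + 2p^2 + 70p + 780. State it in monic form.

p + 6

Apply the Euclidean algorithm:
  4p^4 − 56p^3 + 288p^2 + 1260p − 20088 = (2p − 30)(2p^3 + 2p^2 + 70p + 780) + (208p^2 + 1800p + 3312)
  2p^3 + 2p^2 + 70p + 780 = ((1/104)p − 199/2704)(208p^2 + 1800p + 3312) + ((57671/338)p + 173013/169)
  208p^2 + 1800p + 3312 = ((70304/57671)p + 186576/57671)((57671/338)p + 173013/169) + (0)
Last nonzero remainder: (57671/338)p + 173013/169. Dividing through by 57671/338 gives the monic gcd p + 6.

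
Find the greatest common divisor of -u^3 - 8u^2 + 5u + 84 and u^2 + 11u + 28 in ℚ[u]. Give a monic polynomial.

Euclidean algorithm in ℚ[u]:
  -u^3 - 8u^2 + 5u + 84 = (-u + 3)(u^2 + 11u + 28) + (0)
The last nonzero remainder u^2 + 11u + 28 is already monic.

u^2 + 11u + 28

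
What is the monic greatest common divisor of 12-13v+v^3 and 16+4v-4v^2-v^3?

Euclidean algorithm in ℚ[v]:
  v^3-13v+12 = (-1)(-v^3-4v^2+4v+16) + (-4v^2-9v+28)
  -v^3-4v^2+4v+16 = ((1/4)v+7/16)(-4v^2-9v+28) + ((15/16)v+15/4)
  -4v^2-9v+28 = (-(64/15)v+112/15)((15/16)v+15/4) + (0)
Last nonzero remainder: (15/16)v+15/4. Dividing through by 15/16 gives the monic gcd v+4.

4+v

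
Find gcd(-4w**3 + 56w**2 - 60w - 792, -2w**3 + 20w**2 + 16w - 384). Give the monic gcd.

w - 6

Repeated division with remainder:
  -4w**3 + 56w**2 - 60w - 792 = (2)(-2w**3 + 20w**2 + 16w - 384) + (16w**2 - 92w - 24)
  -2w**3 + 20w**2 + 16w - 384 = (-(1/8)w + 17/32)(16w**2 - 92w - 24) + ((495/8)w - 1485/4)
  16w**2 - 92w - 24 = ((128/495)w + 32/495)((495/8)w - 1485/4) + (0)
Last nonzero remainder: (495/8)w - 1485/4. Dividing through by 495/8 gives the monic gcd w - 6.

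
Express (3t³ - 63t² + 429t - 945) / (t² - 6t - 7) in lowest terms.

Euclidean algorithm in ℚ[t]:
  3t³ - 63t² + 429t - 945 = (3t - 45)(t² - 6t - 7) + (180t - 1260)
  t² - 6t - 7 = ((1/180)t + 1/180)(180t - 1260) + (0)
Last nonzero remainder: 180t - 1260. Dividing through by 180 gives the monic gcd t - 7.
Cancel t - 7 from numerator and denominator to get the reduced form.

(3t² - 42t + 135)/(t + 1)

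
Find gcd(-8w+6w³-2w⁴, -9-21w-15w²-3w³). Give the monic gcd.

Euclidean algorithm in ℚ[w]:
  -2w⁴+6w³-8w = ((2/3)w-16/3)(-3w³-15w²-21w-9) + (-66w²-114w-48)
  -3w³-15w²-21w-9 = ((1/22)w+18/121)(-66w²-114w-48) + (-(225/121)w-225/121)
  -66w²-114w-48 = ((2662/75)w+1936/75)(-(225/121)w-225/121) + (0)
Last nonzero remainder: -(225/121)w-225/121. Dividing through by -225/121 gives the monic gcd w+1.

1+w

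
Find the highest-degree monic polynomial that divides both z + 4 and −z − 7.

Repeated division with remainder:
  z + 4 = (−1)(−z − 7) + (−3)
  −z − 7 = ((1/3)z + 7/3)(−3) + (0)
The last nonzero remainder is the constant −3, so the polynomials are coprime and gcd = 1.

1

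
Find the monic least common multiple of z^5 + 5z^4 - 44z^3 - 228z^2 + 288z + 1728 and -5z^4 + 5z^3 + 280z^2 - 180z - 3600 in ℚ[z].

Repeated division with remainder:
  z^5 + 5z^4 - 44z^3 - 228z^2 + 288z + 1728 = (-(1/5)z - 6/5)(-5z^4 + 5z^3 + 280z^2 - 180z - 3600) + (18z^3 + 72z^2 - 648z - 2592)
  -5z^4 + 5z^3 + 280z^2 - 180z - 3600 = (-(5/18)z + 25/18)(18z^3 + 72z^2 - 648z - 2592) + (0)
Last nonzero remainder: 18z^3 + 72z^2 - 648z - 2592. Dividing through by 18 gives the monic gcd z^3 + 4z^2 - 36z - 144.
Then lcm(f, g) = f·g / gcd(f, g); expanding and making the result monic gives the answer.

z^6 - 69z^4 - 8z^3 + 1428z^2 + 288z - 8640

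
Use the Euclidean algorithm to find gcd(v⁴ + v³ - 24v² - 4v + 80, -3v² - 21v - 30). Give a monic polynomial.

By polynomial division,
  v⁴ + v³ - 24v² - 4v + 80 = (-(1/3)v² + 2v - 8/3)(-3v² - 21v - 30) + (0)
Last nonzero remainder: -3v² - 21v - 30. Dividing through by -3 gives the monic gcd v² + 7v + 10.

v² + 7v + 10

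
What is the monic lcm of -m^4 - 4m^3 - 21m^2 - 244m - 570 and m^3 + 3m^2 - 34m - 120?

m^6 + 2m^5 - 11m^4 + 106m^3 - 422m^2 - 6996m - 13680

Euclidean algorithm in ℚ[m]:
  -m^4 - 4m^3 - 21m^2 - 244m - 570 = (-m - 1)(m^3 + 3m^2 - 34m - 120) + (-52m^2 - 398m - 690)
  m^3 + 3m^2 - 34m - 120 = (-(1/52)m + 121/1352)(-52m^2 - 398m - 690) + (-(7875/676)m - 39375/676)
  -52m^2 - 398m - 690 = ((35152/7875)m + 31096/2625)(-(7875/676)m - 39375/676) + (0)
Last nonzero remainder: -(7875/676)m - 39375/676. Dividing through by -7875/676 gives the monic gcd m + 5.
Then lcm(f, g) = f·g / gcd(f, g); expanding and making the result monic gives the answer.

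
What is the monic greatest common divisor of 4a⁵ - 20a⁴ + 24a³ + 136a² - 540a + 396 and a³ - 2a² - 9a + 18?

a² - 9

Repeated division with remainder:
  4a⁵ - 20a⁴ + 24a³ + 136a² - 540a + 396 = (4a² - 12a + 36)(a³ - 2a² - 9a + 18) + (28a² - 252)
  a³ - 2a² - 9a + 18 = ((1/28)a - 1/14)(28a² - 252) + (0)
Last nonzero remainder: 28a² - 252. Dividing through by 28 gives the monic gcd a² - 9.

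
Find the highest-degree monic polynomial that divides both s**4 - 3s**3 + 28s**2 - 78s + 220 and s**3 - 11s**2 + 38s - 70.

Repeated division with remainder:
  s**4 - 3s**3 + 28s**2 - 78s + 220 = (s + 8)(s**3 - 11s**2 + 38s - 70) + (78s**2 - 312s + 780)
  s**3 - 11s**2 + 38s - 70 = ((1/78)s - 7/78)(78s**2 - 312s + 780) + (0)
Last nonzero remainder: 78s**2 - 312s + 780. Dividing through by 78 gives the monic gcd s**2 - 4s + 10.

s**2 - 4s + 10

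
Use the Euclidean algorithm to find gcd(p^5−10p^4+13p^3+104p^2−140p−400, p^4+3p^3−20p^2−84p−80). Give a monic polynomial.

Repeated division with remainder:
  p^5−10p^4+13p^3+104p^2−140p−400 = (p−13)(p^4+3p^3−20p^2−84p−80) + (72p^3−72p^2−1152p−1440)
  p^4+3p^3−20p^2−84p−80 = ((1/72)p+1/18)(72p^3−72p^2−1152p−1440) + (0)
Last nonzero remainder: 72p^3−72p^2−1152p−1440. Dividing through by 72 gives the monic gcd p^3−p^2−16p−20.

p^3−p^2−16p−20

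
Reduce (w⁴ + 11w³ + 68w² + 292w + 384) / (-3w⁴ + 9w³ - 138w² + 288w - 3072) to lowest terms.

(-w² - 8w - 12)/(3w² - 18w + 96)

Apply the Euclidean algorithm:
  w⁴ + 11w³ + 68w² + 292w + 384 = (-1/3)(-3w⁴ + 9w³ - 138w² + 288w - 3072) + (14w³ + 22w² + 388w - 640)
  -3w⁴ + 9w³ - 138w² + 288w - 3072 = (-(3/14)w + 48/49)(14w³ + 22w² + 388w - 640) + (-(3744/49)w² - (11232/49)w - 119808/49)
  14w³ + 22w² + 388w - 640 = (-(343/1872)w + 245/936)(-(3744/49)w² - (11232/49)w - 119808/49) + (0)
Last nonzero remainder: -(3744/49)w² - (11232/49)w - 119808/49. Dividing through by -3744/49 gives the monic gcd w² + 3w + 32.
Cancel w² + 3w + 32 from numerator and denominator to get the reduced form.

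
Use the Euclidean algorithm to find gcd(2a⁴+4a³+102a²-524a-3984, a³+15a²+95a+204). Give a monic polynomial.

Repeated division with remainder:
  2a⁴+4a³+102a²-524a-3984 = (2a-26)(a³+15a²+95a+204) + (302a²+1538a+1320)
  a³+15a²+95a+204 = ((1/302)a+748/22801)(302a²+1538a+1320) + ((916011/22801)a+3664044/22801)
  302a²+1538a+1320 = ((6885902/916011)a+2508110/305337)((916011/22801)a+3664044/22801) + (0)
Last nonzero remainder: (916011/22801)a+3664044/22801. Dividing through by 916011/22801 gives the monic gcd a+4.

a+4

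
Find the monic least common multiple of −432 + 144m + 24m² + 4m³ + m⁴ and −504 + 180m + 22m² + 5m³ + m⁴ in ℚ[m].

By polynomial division,
  m⁴ + 4m³ + 24m² + 144m − 432 = (m⁴ + 5m³ + 22m² + 180m − 504) + (−m³ + 2m² − 36m + 72)
  m⁴ + 5m³ + 22m² + 180m − 504 = (−m − 7)(−m³ + 2m² − 36m + 72) + (0)
Last nonzero remainder: −m³ + 2m² − 36m + 72. Dividing through by −1 gives the monic gcd m³ − 2m² + 36m − 72.
Then lcm(f, g) = f·g / gcd(f, g); expanding and making the result monic gives the answer.

−3024 + 576m + 312m² + 52m³ + 11m⁴ + m⁵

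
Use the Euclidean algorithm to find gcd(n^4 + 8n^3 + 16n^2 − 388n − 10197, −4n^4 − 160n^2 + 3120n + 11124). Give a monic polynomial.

n^3 − 3n^2 + 49n − 927

By polynomial division,
  n^4 + 8n^3 + 16n^2 − 388n − 10197 = (−1/4)(−4n^4 − 160n^2 + 3120n + 11124) + (8n^3 − 24n^2 + 392n − 7416)
  −4n^4 − 160n^2 + 3120n + 11124 = (−(1/2)n − 3/2)(8n^3 − 24n^2 + 392n − 7416) + (0)
Last nonzero remainder: 8n^3 − 24n^2 + 392n − 7416. Dividing through by 8 gives the monic gcd n^3 − 3n^2 + 49n − 927.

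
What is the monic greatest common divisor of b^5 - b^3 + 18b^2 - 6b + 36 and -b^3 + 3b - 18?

Euclidean algorithm in ℚ[b]:
  b^5 - b^3 + 18b^2 - 6b + 36 = (-b^2 - 2)(-b^3 + 3b - 18) + (0)
Last nonzero remainder: -b^3 + 3b - 18. Dividing through by -1 gives the monic gcd b^3 - 3b + 18.

b^3 - 3b + 18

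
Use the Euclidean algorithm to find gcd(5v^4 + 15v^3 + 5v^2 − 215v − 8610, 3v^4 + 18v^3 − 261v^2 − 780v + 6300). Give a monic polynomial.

v^2 + v − 42

Repeated division with remainder:
  5v^4 + 15v^3 + 5v^2 − 215v − 8610 = (5/3)(3v^4 + 18v^3 − 261v^2 − 780v + 6300) + (−15v^3 + 440v^2 + 1085v − 19110)
  3v^4 + 18v^3 − 261v^2 − 780v + 6300 = (−(1/5)v − 106/15)(−15v^3 + 440v^2 + 1085v − 19110) + ((9196/3)v^2 + (9196/3)v − 128744)
  −15v^3 + 440v^2 + 1085v − 19110 = (−(45/9196)v + 1365/9196)((9196/3)v^2 + (9196/3)v − 128744) + (0)
Last nonzero remainder: (9196/3)v^2 + (9196/3)v − 128744. Dividing through by 9196/3 gives the monic gcd v^2 + v − 42.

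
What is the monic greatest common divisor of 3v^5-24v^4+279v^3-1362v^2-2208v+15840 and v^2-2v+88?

Apply the Euclidean algorithm:
  3v^5-24v^4+279v^3-1362v^2-2208v+15840 = (3v^3-18v^2-21v+180)(v^2-2v+88) + (0)
The last nonzero remainder v^2-2v+88 is already monic.

v^2-2v+88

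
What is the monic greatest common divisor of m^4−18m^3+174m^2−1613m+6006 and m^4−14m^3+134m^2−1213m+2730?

Repeated division with remainder:
  m^4−18m^3+174m^2−1613m+6006 = (m^4−14m^3+134m^2−1213m+2730) + (−4m^3+40m^2−400m+3276)
  m^4−14m^3+134m^2−1213m+2730 = (−(1/4)m+1)(−4m^3+40m^2−400m+3276) + (−6m^2+6m−546)
  −4m^3+40m^2−400m+3276 = ((2/3)m−6)(−6m^2+6m−546) + (0)
Last nonzero remainder: −6m^2+6m−546. Dividing through by −6 gives the monic gcd m^2−m+91.

m^2−m+91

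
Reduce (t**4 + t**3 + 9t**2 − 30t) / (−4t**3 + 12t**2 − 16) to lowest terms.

(−t**3 − 3t**2 − 15t)/(4t**2 − 4t − 8)

Apply the Euclidean algorithm:
  t**4 + t**3 + 9t**2 − 30t = (−(1/4)t − 1)(−4t**3 + 12t**2 − 16) + (21t**2 − 34t − 16)
  −4t**3 + 12t**2 − 16 = (−(4/21)t + 116/441)(21t**2 − 34t − 16) + ((2600/441)t − 5200/441)
  21t**2 − 34t − 16 = ((9261/2600)t + 441/325)((2600/441)t − 5200/441) + (0)
Last nonzero remainder: (2600/441)t − 5200/441. Dividing through by 2600/441 gives the monic gcd t − 2.
Cancel t − 2 from numerator and denominator to get the reduced form.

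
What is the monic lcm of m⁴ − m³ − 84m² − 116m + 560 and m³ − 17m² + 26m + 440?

Apply the Euclidean algorithm:
  m⁴ − m³ − 84m² − 116m + 560 = (m + 16)(m³ − 17m² + 26m + 440) + (162m² − 972m − 6480)
  m³ − 17m² + 26m + 440 = ((1/162)m − 11/162)(162m² − 972m − 6480) + (0)
Last nonzero remainder: 162m² − 972m − 6480. Dividing through by 162 gives the monic gcd m² − 6m − 40.
Then lcm(f, g) = f·g / gcd(f, g); expanding and making the result monic gives the answer.

m⁵ − 12m⁴ − 73m³ + 808m² + 1836m − 6160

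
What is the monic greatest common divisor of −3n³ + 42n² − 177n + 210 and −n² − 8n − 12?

1

By polynomial division,
  −3n³ + 42n² − 177n + 210 = (3n − 66)(−n² − 8n − 12) + (−669n − 582)
  −n² − 8n − 12 = ((1/669)n + 530/49729)(−669n − 582) + (−288288/49729)
  −669n − 582 = ((11089567/96096)n + 4823713/48048)(−288288/49729) + (0)
The last nonzero remainder is the constant −288288/49729, so the polynomials are coprime and gcd = 1.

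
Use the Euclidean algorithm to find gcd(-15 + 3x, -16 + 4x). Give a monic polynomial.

Euclidean algorithm in ℚ[x]:
  3x - 15 = (3/4)(4x - 16) + (-3)
  4x - 16 = (-(4/3)x + 16/3)(-3) + (0)
The last nonzero remainder is the constant -3, so the polynomials are coprime and gcd = 1.

1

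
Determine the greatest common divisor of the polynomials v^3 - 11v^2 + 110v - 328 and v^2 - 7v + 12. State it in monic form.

v - 4

Apply the Euclidean algorithm:
  v^3 - 11v^2 + 110v - 328 = (v - 4)(v^2 - 7v + 12) + (70v - 280)
  v^2 - 7v + 12 = ((1/70)v - 3/70)(70v - 280) + (0)
Last nonzero remainder: 70v - 280. Dividing through by 70 gives the monic gcd v - 4.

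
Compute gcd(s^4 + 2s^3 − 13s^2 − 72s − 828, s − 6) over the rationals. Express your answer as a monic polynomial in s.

Apply the Euclidean algorithm:
  s^4 + 2s^3 − 13s^2 − 72s − 828 = (s^3 + 8s^2 + 35s + 138)(s − 6) + (0)
The last nonzero remainder s − 6 is already monic.

s − 6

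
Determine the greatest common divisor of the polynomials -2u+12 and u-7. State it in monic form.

1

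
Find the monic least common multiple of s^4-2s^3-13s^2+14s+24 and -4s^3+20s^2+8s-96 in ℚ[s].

Euclidean algorithm in ℚ[s]:
  s^4-2s^3-13s^2+14s+24 = (-(1/4)s-3/4)(-4s^3+20s^2+8s-96) + (4s^2-4s-48)
  -4s^3+20s^2+8s-96 = (-s+4)(4s^2-4s-48) + (-24s+96)
  4s^2-4s-48 = (-(1/6)s-1/2)(-24s+96) + (0)
Last nonzero remainder: -24s+96. Dividing through by -24 gives the monic gcd s-4.
Then lcm(f, g) = f·g / gcd(f, g); expanding and making the result monic gives the answer.

s^6-3s^5-17s^4+39s^3+88s^2-108s-144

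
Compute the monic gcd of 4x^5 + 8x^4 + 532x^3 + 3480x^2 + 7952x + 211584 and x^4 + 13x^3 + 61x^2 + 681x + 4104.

By polynomial division,
  4x^5 + 8x^4 + 532x^3 + 3480x^2 + 7952x + 211584 = (4x - 44)(x^4 + 13x^3 + 61x^2 + 681x + 4104) + (860x^3 + 3440x^2 + 21500x + 392160)
  x^4 + 13x^3 + 61x^2 + 681x + 4104 = ((1/860)x + 9/860)(860x^3 + 3440x^2 + 21500x + 392160) + (0)
Last nonzero remainder: 860x^3 + 3440x^2 + 21500x + 392160. Dividing through by 860 gives the monic gcd x^3 + 4x^2 + 25x + 456.

x^3 + 4x^2 + 25x + 456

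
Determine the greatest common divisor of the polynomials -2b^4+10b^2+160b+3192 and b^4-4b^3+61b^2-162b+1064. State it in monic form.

Apply the Euclidean algorithm:
  -2b^4+10b^2+160b+3192 = (-2)(b^4-4b^3+61b^2-162b+1064) + (-8b^3+132b^2-164b+5320)
  b^4-4b^3+61b^2-162b+1064 = (-(1/8)b-25/16)(-8b^3+132b^2-164b+5320) + ((987/4)b^2+(987/4)b+18753/2)
  -8b^3+132b^2-164b+5320 = (-(32/987)b+80/141)((987/4)b^2+(987/4)b+18753/2) + (0)
Last nonzero remainder: (987/4)b^2+(987/4)b+18753/2. Dividing through by 987/4 gives the monic gcd b^2+b+38.

b^2+b+38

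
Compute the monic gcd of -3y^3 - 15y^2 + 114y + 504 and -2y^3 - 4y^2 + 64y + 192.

y^2 - 2y - 24

By polynomial division,
  -3y^3 - 15y^2 + 114y + 504 = (3/2)(-2y^3 - 4y^2 + 64y + 192) + (-9y^2 + 18y + 216)
  -2y^3 - 4y^2 + 64y + 192 = ((2/9)y + 8/9)(-9y^2 + 18y + 216) + (0)
Last nonzero remainder: -9y^2 + 18y + 216. Dividing through by -9 gives the monic gcd y^2 - 2y - 24.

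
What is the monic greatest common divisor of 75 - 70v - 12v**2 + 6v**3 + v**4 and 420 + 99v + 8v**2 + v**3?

Apply the Euclidean algorithm:
  v**4 + 6v**3 - 12v**2 - 70v + 75 = (v - 2)(v**3 + 8v**2 + 99v + 420) + (-95v**2 - 292v + 915)
  v**3 + 8v**2 + 99v + 420 = (-(1/95)v - 468/9025)(-95v**2 - 292v + 915) + ((843744/9025)v + 843744/1805)
  -95v**2 - 292v + 915 = (-(857375/843744)v + 550525/281248)((843744/9025)v + 843744/1805) + (0)
Last nonzero remainder: (843744/9025)v + 843744/1805. Dividing through by 843744/9025 gives the monic gcd v + 5.

5 + v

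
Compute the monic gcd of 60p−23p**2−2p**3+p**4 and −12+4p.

Euclidean algorithm in ℚ[p]:
  p**4−2p**3−23p**2+60p = ((1/4)p**3+(1/4)p**2−5p)(4p−12) + (0)
Last nonzero remainder: 4p−12. Dividing through by 4 gives the monic gcd p−3.

−3+p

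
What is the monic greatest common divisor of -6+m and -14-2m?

Euclidean algorithm in ℚ[m]:
  m-6 = (-1/2)(-2m-14) + (-13)
  -2m-14 = ((2/13)m+14/13)(-13) + (0)
The last nonzero remainder is the constant -13, so the polynomials are coprime and gcd = 1.

1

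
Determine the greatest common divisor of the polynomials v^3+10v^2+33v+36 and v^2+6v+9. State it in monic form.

Repeated division with remainder:
  v^3+10v^2+33v+36 = (v+4)(v^2+6v+9) + (0)
The last nonzero remainder v^2+6v+9 is already monic.

v^2+6v+9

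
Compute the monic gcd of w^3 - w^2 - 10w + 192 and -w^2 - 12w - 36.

w + 6

By polynomial division,
  w^3 - w^2 - 10w + 192 = (-w + 13)(-w^2 - 12w - 36) + (110w + 660)
  -w^2 - 12w - 36 = (-(1/110)w - 3/55)(110w + 660) + (0)
Last nonzero remainder: 110w + 660. Dividing through by 110 gives the monic gcd w + 6.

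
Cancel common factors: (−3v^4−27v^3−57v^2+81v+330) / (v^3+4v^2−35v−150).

(−3v^3−12v^2+3v+66)/(v^2−v−30)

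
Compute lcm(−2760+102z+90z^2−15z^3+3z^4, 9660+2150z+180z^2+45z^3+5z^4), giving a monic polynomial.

Apply the Euclidean algorithm:
  3z^4−15z^3+90z^2+102z−2760 = (3/5)(5z^4+45z^3+180z^2+2150z+9660) + (−42z^3−18z^2−1188z−8556)
  5z^4+45z^3+180z^2+2150z+9660 = (−(5/42)z−50/49)(−42z^3−18z^2−1188z−8556) + ((990/49)z^2−(3960/49)z+45540/49)
  −42z^3−18z^2−1188z−8556 = (−(343/165)z−1519/165)((990/49)z^2−(3960/49)z+45540/49) + (0)
Last nonzero remainder: (990/49)z^2−(3960/49)z+45540/49. Dividing through by 990/49 gives the monic gcd z^2−4z+46.
Then lcm(f, g) = f·g / gcd(f, g); expanding and making the result monic gives the answer.

−38640−10532z+782z^2+214z^3+7z^4+8z^5+z^6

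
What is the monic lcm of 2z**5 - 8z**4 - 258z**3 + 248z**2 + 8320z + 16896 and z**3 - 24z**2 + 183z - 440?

z**6 - 9z**5 - 109z**4 + 769z**3 + 3540z**2 - 12352z - 42240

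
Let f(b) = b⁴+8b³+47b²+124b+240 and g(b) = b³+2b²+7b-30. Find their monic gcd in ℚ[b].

b²+4b+15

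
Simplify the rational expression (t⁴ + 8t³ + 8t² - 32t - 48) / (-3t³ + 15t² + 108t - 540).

(-t³ - 2t² + 4t + 8)/(3t² - 33t + 90)

Repeated division with remainder:
  t⁴ + 8t³ + 8t² - 32t - 48 = (-(1/3)t - 13/3)(-3t³ + 15t² + 108t - 540) + (109t² + 256t - 2388)
  -3t³ + 15t² + 108t - 540 = (-(3/109)t + 2403/11881)(109t² + 256t - 2388) + (-(112896/11881)t - 677376/11881)
  109t² + 256t - 2388 = (-(1295029/112896)t + 2364319/56448)(-(112896/11881)t - 677376/11881) + (0)
Last nonzero remainder: -(112896/11881)t - 677376/11881. Dividing through by -112896/11881 gives the monic gcd t + 6.
Cancel t + 6 from numerator and denominator to get the reduced form.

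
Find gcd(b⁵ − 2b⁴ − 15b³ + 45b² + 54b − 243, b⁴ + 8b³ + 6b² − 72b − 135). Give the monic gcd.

Repeated division with remainder:
  b⁵ − 2b⁴ − 15b³ + 45b² + 54b − 243 = (b − 10)(b⁴ + 8b³ + 6b² − 72b − 135) + (59b³ + 177b² − 531b − 1593)
  b⁴ + 8b³ + 6b² − 72b − 135 = ((1/59)b + 5/59)(59b³ + 177b² − 531b − 1593) + (0)
Last nonzero remainder: 59b³ + 177b² − 531b − 1593. Dividing through by 59 gives the monic gcd b³ + 3b² − 9b − 27.

b³ + 3b² − 9b − 27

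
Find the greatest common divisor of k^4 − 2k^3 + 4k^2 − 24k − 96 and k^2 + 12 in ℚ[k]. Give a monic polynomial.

Apply the Euclidean algorithm:
  k^4 − 2k^3 + 4k^2 − 24k − 96 = (k^2 − 2k − 8)(k^2 + 12) + (0)
The last nonzero remainder k^2 + 12 is already monic.

k^2 + 12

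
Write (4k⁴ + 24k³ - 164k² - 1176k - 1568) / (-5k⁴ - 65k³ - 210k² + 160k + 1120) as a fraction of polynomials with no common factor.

Repeated division with remainder:
  4k⁴ + 24k³ - 164k² - 1176k - 1568 = (-4/5)(-5k⁴ - 65k³ - 210k² + 160k + 1120) + (-28k³ - 332k² - 1048k - 672)
  -5k⁴ - 65k³ - 210k² + 160k + 1120 = ((5/28)k + 10/49)(-28k³ - 332k² - 1048k - 672) + ((2200/49)k² + (24200/49)k + 8800/7)
  -28k³ - 332k² - 1048k - 672 = (-(343/550)k - 147/275)((2200/49)k² + (24200/49)k + 8800/7) + (0)
Last nonzero remainder: (2200/49)k² + (24200/49)k + 8800/7. Dividing through by 2200/49 gives the monic gcd k² + 11k + 28.
Cancel k² + 11k + 28 from numerator and denominator to get the reduced form.

(-4k² + 20k + 56)/(5k² + 10k - 40)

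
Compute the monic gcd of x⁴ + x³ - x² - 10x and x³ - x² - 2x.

x² - 2x

Euclidean algorithm in ℚ[x]:
  x⁴ + x³ - x² - 10x = (x + 2)(x³ - x² - 2x) + (3x² - 6x)
  x³ - x² - 2x = ((1/3)x + 1/3)(3x² - 6x) + (0)
Last nonzero remainder: 3x² - 6x. Dividing through by 3 gives the monic gcd x² - 2x.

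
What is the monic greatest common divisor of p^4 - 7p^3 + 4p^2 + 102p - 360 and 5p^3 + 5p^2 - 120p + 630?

p^2 - 6p + 18

Euclidean algorithm in ℚ[p]:
  p^4 - 7p^3 + 4p^2 + 102p - 360 = ((1/5)p - 8/5)(5p^3 + 5p^2 - 120p + 630) + (36p^2 - 216p + 648)
  5p^3 + 5p^2 - 120p + 630 = ((5/36)p + 35/36)(36p^2 - 216p + 648) + (0)
Last nonzero remainder: 36p^2 - 216p + 648. Dividing through by 36 gives the monic gcd p^2 - 6p + 18.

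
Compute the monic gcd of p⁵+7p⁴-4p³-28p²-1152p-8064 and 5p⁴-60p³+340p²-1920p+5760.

By polynomial division,
  p⁵+7p⁴-4p³-28p²-1152p-8064 = ((1/5)p+19/5)(5p⁴-60p³+340p²-1920p+5760) + (156p³-936p²+4992p-29952)
  5p⁴-60p³+340p²-1920p+5760 = ((5/156)p-5/26)(156p³-936p²+4992p-29952) + (0)
Last nonzero remainder: 156p³-936p²+4992p-29952. Dividing through by 156 gives the monic gcd p³-6p²+32p-192.

p³-6p²+32p-192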